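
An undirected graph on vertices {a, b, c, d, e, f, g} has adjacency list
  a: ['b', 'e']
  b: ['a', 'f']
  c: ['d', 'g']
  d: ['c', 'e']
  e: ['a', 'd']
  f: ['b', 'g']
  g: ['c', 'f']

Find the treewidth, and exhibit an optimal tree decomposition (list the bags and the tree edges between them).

Treewidth 2.
One such decomposition:
Bags: B1 = {c, f, g}  B2 = {b, c, f}  B3 = {a, b, c}  B4 = {a, c, e}  B5 = {c, d, e}
Tree: B1–B2, B2–B3, B3–B4, B4–B5

The largest bag has 3 vertices, giving width 2; this decomposition certifies tw(G) ≤ 2. The edges c–g–f–b–a–e–d–c form a cycle, so G is not a tree and its treewidth is at least 2. Therefore the treewidth is 2.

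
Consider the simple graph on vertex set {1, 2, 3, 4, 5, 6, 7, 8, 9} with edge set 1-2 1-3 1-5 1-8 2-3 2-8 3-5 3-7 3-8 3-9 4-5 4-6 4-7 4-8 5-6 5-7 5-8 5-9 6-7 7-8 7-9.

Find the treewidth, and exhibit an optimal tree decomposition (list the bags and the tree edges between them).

Treewidth 3.
One optimal decomposition is:
Bags: B1 = {4, 5, 7, 8}  B2 = {3, 5, 7, 8}  B3 = {3, 5, 7, 9}  B4 = {1, 3, 5, 8}  B5 = {1, 2, 3, 8}  B6 = {4, 5, 6, 7}
Tree: B1–B2, B2–B3, B2–B4, B4–B5, B1–B6

Every bag has size at most 4, so the width is 4 − 1 = 3 and tw(G) ≤ 3. Conversely, {1, 2, 3, 8} is a clique of size 4, and the vertices of any clique must share a bag in every tree decomposition; so some bag has ≥ 4 vertices and tw(G) ≥ 3. Combining the bounds, tw(G) = 3.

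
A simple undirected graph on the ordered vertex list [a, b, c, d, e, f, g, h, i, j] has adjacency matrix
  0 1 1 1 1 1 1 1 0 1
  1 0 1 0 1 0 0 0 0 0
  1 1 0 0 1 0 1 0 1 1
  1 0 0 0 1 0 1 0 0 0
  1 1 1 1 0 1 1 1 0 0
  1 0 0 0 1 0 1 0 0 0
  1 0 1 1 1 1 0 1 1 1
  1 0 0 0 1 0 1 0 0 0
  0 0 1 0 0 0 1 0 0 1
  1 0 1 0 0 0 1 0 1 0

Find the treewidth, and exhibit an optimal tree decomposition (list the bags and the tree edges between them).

Treewidth 3.
Bags: B1 = {a, c, g, j}  B2 = {a, c, e, g}  B3 = {a, b, c, e}  B4 = {a, e, f, g}  B5 = {a, e, g, h}  B6 = {c, g, i, j}  B7 = {a, d, e, g}
Tree: B1–B2, B2–B3, B2–B4, B2–B5, B1–B6, B5–B7

The largest bag has 4 vertices, giving width 3; this decomposition certifies tw(G) ≤ 3. For the lower bound, the 4 vertices {a, c, g, j} are pairwise adjacent, and any tree decomposition puts a clique entirely inside one bag — forcing width ≥ 3. Therefore the treewidth is 3.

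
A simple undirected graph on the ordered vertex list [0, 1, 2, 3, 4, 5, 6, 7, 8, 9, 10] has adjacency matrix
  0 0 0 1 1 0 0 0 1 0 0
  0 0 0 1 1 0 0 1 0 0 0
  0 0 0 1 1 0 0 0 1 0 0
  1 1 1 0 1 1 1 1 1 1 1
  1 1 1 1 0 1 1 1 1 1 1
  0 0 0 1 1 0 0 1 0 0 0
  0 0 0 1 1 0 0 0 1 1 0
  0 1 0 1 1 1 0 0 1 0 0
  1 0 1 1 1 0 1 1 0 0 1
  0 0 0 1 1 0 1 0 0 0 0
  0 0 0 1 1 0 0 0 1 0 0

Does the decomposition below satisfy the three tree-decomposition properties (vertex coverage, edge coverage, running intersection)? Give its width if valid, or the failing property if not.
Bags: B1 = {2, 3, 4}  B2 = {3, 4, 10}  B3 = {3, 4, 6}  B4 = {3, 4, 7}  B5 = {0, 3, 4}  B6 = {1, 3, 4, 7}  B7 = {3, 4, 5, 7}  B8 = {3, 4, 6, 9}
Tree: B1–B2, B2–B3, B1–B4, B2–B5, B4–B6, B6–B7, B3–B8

A tree decomposition must satisfy three properties: every vertex lies in some bag; for every edge, both endpoints lie together in some bag; and for every vertex, the bags containing it form a connected subtree. Here vertex 8 appears in no bag, so the decomposition is invalid.

No — vertex 8 appears in no bag.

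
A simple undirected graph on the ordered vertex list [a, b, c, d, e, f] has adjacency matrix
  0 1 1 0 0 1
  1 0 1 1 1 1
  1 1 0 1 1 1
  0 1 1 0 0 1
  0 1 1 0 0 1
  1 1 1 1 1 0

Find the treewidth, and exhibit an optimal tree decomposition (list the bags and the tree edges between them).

Each bag holds 4 vertices, so the decomposition has width 3, which upper-bounds the treewidth. Conversely, {b, c, d, f} is a clique of size 4, and the vertices of any clique must share a bag in every tree decomposition; so some bag has ≥ 4 vertices and tw(G) ≥ 3. Hence tw(G) = 3 exactly.

Treewidth 3.
One such decomposition:
Bags: B1 = {a, b, c, f}  B2 = {b, c, e, f}  B3 = {b, c, d, f}
Tree: B1–B2, B2–B3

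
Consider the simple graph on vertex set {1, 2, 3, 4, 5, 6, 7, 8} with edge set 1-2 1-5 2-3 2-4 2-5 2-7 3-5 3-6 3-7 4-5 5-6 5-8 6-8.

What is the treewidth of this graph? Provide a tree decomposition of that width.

The largest bag has 3 vertices, giving width 2; this decomposition certifies tw(G) ≤ 2. For the lower bound, the 3 vertices {5, 6, 8} are pairwise adjacent, and any tree decomposition puts a clique entirely inside one bag — forcing width ≥ 2. Hence tw(G) = 2 exactly.

Treewidth 2.
One optimal decomposition is:
Bags: B1 = {3, 5, 6}  B2 = {2, 3, 5}  B3 = {2, 3, 7}  B4 = {2, 4, 5}  B5 = {5, 6, 8}  B6 = {1, 2, 5}
Tree: B1–B2, B2–B3, B2–B4, B1–B5, B4–B6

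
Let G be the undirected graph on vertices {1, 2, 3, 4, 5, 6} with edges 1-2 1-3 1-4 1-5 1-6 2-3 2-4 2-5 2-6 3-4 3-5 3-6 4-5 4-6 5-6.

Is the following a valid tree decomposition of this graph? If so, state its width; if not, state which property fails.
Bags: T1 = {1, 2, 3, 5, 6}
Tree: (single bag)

No — vertex 4 appears in no bag.

A tree decomposition must satisfy three properties: every vertex lies in some bag; for every edge, both endpoints lie together in some bag; and for every vertex, the bags containing it form a connected subtree. Here vertex 4 appears in no bag, so the decomposition is invalid.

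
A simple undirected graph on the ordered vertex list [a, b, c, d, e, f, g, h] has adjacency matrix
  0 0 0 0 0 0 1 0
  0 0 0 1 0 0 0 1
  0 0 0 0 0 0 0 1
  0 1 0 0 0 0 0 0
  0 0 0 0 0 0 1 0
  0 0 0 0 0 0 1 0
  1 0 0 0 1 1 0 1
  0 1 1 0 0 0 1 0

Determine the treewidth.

A width-1 tree decomposition is:
Bags: B1 = {g, h}  B2 = {f, g}  B3 = {e, g}  B4 = {a, g}  B5 = {c, h}  B6 = {b, h}  B7 = {b, d}
Tree: B1–B2, B2–B3, B2–B4, B1–B5, B5–B6, B6–B7
The largest bag has 2 vertices, giving width 1; this decomposition certifies tw(G) ≤ 1. Since G has at least one edge (e.g. h–g), it is not an edgeless graph, so tw(G) ≥ 1. Therefore the treewidth is 1.

1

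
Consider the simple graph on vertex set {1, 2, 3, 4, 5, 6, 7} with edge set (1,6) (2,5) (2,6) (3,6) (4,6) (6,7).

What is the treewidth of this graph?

1

A width-1 tree decomposition is:
Bags: B1 = {6, 7}  B2 = {2, 6}  B3 = {2, 5}  B4 = {3, 6}  B5 = {1, 6}  B6 = {4, 6}
Tree: B1–B2, B2–B3, B1–B4, B1–B5, B1–B6
Every bag has size at most 2, so the width is 2 − 1 = 1 and tw(G) ≤ 1. Since G has at least one edge (e.g. 6–7), it is not an edgeless graph, so tw(G) ≥ 1. Therefore the treewidth is 1.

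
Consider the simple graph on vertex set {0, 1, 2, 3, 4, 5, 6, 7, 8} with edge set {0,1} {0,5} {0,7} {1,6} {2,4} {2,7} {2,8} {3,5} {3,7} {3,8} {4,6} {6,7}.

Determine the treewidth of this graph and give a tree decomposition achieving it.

Treewidth 3.
Bags: B1 = {2, 3, 5, 8}  B2 = {2, 3, 5, 7}  B3 = {0, 2, 5, 7}  B4 = {0, 2, 4, 7}  B5 = {0, 4, 6, 7}  B6 = {0, 1, 4, 6}
Tree: B1–B2, B2–B3, B3–B4, B4–B5, B5–B6

Every bag has size at most 4, so the width is 4 − 1 = 3 and tw(G) ≤ 3. For the lower bound: the 4 vertex sets {3,5,8}, {2}, {7}, {0,1,4,6} are disjoint, each induces a connected subgraph, and every pair is joined by at least one edge of G. Contracting each set to a single vertex therefore yields K_{4} as a minor, and since treewidth is minor-monotone, tw(G) ≥ tw(K_{4}) = 3. Hence tw(G) = 3 exactly.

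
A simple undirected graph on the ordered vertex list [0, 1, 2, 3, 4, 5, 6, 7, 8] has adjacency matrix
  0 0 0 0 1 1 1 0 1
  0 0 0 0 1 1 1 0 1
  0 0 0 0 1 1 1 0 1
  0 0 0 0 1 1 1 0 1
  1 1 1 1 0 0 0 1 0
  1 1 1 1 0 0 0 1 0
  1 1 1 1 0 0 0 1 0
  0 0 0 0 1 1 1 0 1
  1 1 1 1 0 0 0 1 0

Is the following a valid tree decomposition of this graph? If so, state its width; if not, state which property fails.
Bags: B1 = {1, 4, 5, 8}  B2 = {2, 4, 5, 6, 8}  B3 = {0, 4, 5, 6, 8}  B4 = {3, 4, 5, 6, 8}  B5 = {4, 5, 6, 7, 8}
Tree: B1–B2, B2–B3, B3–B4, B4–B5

A tree decomposition must satisfy three properties: every vertex lies in some bag; for every edge, both endpoints lie together in some bag; and for every vertex, the bags containing it form a connected subtree. Here edge (6,1) lies in no bag, so the decomposition is invalid.

No — edge (6,1) lies in no bag.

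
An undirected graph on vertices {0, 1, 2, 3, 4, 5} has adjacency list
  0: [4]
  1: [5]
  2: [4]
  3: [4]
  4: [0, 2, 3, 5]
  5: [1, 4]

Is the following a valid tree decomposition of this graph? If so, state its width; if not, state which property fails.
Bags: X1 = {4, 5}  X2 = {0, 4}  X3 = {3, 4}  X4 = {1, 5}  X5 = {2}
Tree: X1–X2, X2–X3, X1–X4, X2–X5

No — edge (4,2) lies in no bag.

A tree decomposition must satisfy three properties: every vertex lies in some bag; for every edge, both endpoints lie together in some bag; and for every vertex, the bags containing it form a connected subtree. Here edge (4,2) lies in no bag, so the decomposition is invalid.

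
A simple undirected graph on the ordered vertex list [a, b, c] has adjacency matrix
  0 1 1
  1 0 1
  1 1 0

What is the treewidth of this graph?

2

A width-2 tree decomposition is:
Bags: B1 = {a, b, c}
Tree: (single bag)
A single bag containing all 3 vertices is trivially a valid decomposition of width 2. Conversely, {a, b, c} is a clique of size 3, and the vertices of any clique must share a bag in every tree decomposition; so some bag has ≥ 3 vertices and tw(G) ≥ 2. Combining the bounds, tw(G) = 2.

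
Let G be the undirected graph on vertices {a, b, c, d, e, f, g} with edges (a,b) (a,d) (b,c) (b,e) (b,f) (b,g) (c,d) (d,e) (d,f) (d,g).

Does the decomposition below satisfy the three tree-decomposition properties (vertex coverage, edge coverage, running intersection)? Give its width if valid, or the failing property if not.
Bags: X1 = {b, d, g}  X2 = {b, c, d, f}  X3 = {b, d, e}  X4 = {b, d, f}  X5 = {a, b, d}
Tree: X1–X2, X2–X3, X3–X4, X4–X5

A tree decomposition must satisfy three properties: every vertex lies in some bag; for every edge, both endpoints lie together in some bag; and for every vertex, the bags containing it form a connected subtree. Here bags containing vertex f are not connected in the tree, so the decomposition is invalid.

No — bags containing vertex f are not connected in the tree.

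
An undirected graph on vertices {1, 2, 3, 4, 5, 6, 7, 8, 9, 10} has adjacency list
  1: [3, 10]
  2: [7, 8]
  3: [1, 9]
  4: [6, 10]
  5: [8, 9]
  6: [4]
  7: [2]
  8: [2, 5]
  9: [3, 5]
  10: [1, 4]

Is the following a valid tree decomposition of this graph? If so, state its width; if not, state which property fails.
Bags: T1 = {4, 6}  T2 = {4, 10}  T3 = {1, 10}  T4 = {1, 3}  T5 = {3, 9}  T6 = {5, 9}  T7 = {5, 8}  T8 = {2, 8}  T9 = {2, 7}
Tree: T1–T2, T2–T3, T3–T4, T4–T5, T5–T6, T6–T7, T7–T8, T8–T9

Every vertex of G appears in some bag (union = {1, 2, 3, 4, 5, 6, 7, 8, 9, 10}); every edge is covered by a bag; and for each vertex v the set of bags containing v is connected in the bag tree. The decomposition is therefore valid. The largest bag has 2 vertices, so the width is 1.

Yes; width 1.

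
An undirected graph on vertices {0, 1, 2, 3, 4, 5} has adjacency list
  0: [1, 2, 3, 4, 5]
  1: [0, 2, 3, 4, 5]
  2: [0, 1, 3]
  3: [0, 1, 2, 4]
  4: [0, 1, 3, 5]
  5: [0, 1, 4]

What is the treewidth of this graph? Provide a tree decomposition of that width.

Treewidth 3.
Bags: B1 = {0, 1, 2, 3}  B2 = {0, 1, 3, 4}  B3 = {0, 1, 4, 5}
Tree: B1–B2, B2–B3

Each bag holds 4 vertices, so the decomposition has width 3, which upper-bounds the treewidth. For the lower bound, the 4 vertices {0, 1, 2, 3} are pairwise adjacent, and any tree decomposition puts a clique entirely inside one bag — forcing width ≥ 3. Hence tw(G) = 3 exactly.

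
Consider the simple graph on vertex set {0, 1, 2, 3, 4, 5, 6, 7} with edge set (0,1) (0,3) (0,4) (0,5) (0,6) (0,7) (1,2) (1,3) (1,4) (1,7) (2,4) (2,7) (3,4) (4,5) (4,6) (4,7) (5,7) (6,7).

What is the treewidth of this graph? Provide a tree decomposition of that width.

Every bag has size at most 4, so the width is 4 − 1 = 3 and tw(G) ≤ 3. For the lower bound, the 4 vertices {0, 1, 3, 4} are pairwise adjacent, and any tree decomposition puts a clique entirely inside one bag — forcing width ≥ 3. Hence tw(G) = 3 exactly.

Treewidth 3.
One such decomposition:
Bags: B1 = {0, 4, 6, 7}  B2 = {0, 1, 4, 7}  B3 = {1, 2, 4, 7}  B4 = {0, 4, 5, 7}  B5 = {0, 1, 3, 4}
Tree: B1–B2, B2–B3, B1–B4, B2–B5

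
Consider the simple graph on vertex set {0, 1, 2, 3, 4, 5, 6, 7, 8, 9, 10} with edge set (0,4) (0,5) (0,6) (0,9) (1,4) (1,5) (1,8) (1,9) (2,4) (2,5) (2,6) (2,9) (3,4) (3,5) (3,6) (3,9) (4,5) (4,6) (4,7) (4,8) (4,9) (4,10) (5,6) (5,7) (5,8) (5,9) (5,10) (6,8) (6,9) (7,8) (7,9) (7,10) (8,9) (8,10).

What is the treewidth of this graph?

4

A width-4 tree decomposition is:
Bags: B1 = {4, 5, 6, 8, 9}  B2 = {1, 4, 5, 8, 9}  B3 = {0, 4, 5, 6, 9}  B4 = {2, 4, 5, 6, 9}  B5 = {3, 4, 5, 6, 9}  B6 = {4, 5, 7, 8, 9}  B7 = {4, 5, 7, 8, 10}
Tree: B1–B2, B1–B3, B1–B4, B4–B5, B1–B6, B6–B7
Every bag has size at most 5, so the width is 5 − 1 = 4 and tw(G) ≤ 4. Conversely, {1, 4, 5, 8, 9} is a clique of size 5, and the vertices of any clique must share a bag in every tree decomposition; so some bag has ≥ 5 vertices and tw(G) ≥ 4. The upper and lower bounds meet at 4, so that is the treewidth.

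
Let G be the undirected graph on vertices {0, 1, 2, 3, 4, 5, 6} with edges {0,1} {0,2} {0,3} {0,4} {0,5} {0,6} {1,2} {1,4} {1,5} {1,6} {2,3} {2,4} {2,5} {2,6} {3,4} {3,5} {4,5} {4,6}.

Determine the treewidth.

4

A width-4 tree decomposition is:
Bags: B1 = {0, 2, 3, 4, 5}  B2 = {0, 1, 2, 4, 5}  B3 = {0, 1, 2, 4, 6}
Tree: B1–B2, B2–B3
Each bag holds 5 vertices, so the decomposition has width 4, which upper-bounds the treewidth. For the lower bound, the 5 vertices {0, 1, 2, 4, 5} are pairwise adjacent, and any tree decomposition puts a clique entirely inside one bag — forcing width ≥ 4. Hence tw(G) = 4 exactly.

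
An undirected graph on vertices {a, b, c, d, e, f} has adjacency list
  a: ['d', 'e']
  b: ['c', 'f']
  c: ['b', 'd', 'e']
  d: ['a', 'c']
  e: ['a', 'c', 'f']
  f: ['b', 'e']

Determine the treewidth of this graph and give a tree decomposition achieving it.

Treewidth 2.
One such decomposition:
Bags: B1 = {a, c, d}  B2 = {a, c, e}  B3 = {b, c, e}  B4 = {b, e, f}
Tree: B1–B2, B2–B3, B3–B4

Each bag holds 3 vertices, so the decomposition has width 2, which upper-bounds the treewidth. The edges d–a–e–c–d form a cycle, so G is not a tree and its treewidth is at least 2. Hence tw(G) = 2 exactly.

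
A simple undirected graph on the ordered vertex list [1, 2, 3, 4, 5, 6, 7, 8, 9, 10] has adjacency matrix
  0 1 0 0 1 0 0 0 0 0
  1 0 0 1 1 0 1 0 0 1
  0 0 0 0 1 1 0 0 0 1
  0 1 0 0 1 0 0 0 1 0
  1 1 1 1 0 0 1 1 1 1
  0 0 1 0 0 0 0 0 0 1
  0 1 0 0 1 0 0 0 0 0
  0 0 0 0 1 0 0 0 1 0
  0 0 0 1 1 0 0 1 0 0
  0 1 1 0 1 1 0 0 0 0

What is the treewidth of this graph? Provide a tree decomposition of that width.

Every bag has size at most 3, so the width is 3 − 1 = 2 and tw(G) ≤ 2. On the other hand G contains the 3-clique {5, 8, 9}. A clique must lie in a single bag of any decomposition, so no decomposition can have width below 2. Hence tw(G) = 2 exactly.

Treewidth 2.
One such decomposition:
Bags: B1 = {2, 5, 10}  B2 = {3, 5, 10}  B3 = {2, 4, 5}  B4 = {2, 5, 7}  B5 = {4, 5, 9}  B6 = {1, 2, 5}  B7 = {5, 8, 9}  B8 = {3, 6, 10}
Tree: B1–B2, B1–B3, B3–B4, B3–B5, B3–B6, B5–B7, B2–B8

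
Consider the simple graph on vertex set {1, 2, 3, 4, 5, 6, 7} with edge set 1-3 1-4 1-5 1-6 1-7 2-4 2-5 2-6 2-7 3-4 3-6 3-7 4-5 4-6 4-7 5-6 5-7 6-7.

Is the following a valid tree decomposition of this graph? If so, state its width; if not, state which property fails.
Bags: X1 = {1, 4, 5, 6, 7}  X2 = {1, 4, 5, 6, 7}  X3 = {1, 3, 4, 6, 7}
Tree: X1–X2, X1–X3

No — vertex 2 appears in no bag.

A tree decomposition must satisfy three properties: every vertex lies in some bag; for every edge, both endpoints lie together in some bag; and for every vertex, the bags containing it form a connected subtree. Here vertex 2 appears in no bag, so the decomposition is invalid.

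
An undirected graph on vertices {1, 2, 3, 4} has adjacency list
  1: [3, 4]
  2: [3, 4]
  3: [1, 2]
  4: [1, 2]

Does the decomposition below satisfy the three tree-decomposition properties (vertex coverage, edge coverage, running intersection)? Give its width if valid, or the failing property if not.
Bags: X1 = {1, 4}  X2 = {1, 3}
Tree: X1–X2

A tree decomposition must satisfy three properties: every vertex lies in some bag; for every edge, both endpoints lie together in some bag; and for every vertex, the bags containing it form a connected subtree. Here vertex 2 appears in no bag, so the decomposition is invalid.

No — vertex 2 appears in no bag.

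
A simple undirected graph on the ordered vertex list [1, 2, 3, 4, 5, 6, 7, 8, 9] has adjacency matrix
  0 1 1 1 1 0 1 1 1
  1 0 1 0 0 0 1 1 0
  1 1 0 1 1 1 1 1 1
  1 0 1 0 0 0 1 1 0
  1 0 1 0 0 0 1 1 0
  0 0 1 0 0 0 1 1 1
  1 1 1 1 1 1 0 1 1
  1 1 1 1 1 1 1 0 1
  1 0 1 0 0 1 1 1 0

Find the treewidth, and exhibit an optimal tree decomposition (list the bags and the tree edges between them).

The largest bag has 5 vertices, giving width 4; this decomposition certifies tw(G) ≤ 4. For the lower bound, the 5 vertices {1, 3, 7, 8, 9} are pairwise adjacent, and any tree decomposition puts a clique entirely inside one bag — forcing width ≥ 4. Hence tw(G) = 4 exactly.

Treewidth 4.
Bags: B1 = {1, 3, 4, 7, 8}  B2 = {1, 3, 7, 8, 9}  B3 = {3, 6, 7, 8, 9}  B4 = {1, 3, 5, 7, 8}  B5 = {1, 2, 3, 7, 8}
Tree: B1–B2, B2–B3, B2–B4, B4–B5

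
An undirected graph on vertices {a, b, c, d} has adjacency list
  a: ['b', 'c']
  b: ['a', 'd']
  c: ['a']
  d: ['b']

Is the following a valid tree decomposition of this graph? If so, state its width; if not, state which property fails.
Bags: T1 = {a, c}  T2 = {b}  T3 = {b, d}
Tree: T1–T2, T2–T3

No — edge (a,b) lies in no bag.

A tree decomposition must satisfy three properties: every vertex lies in some bag; for every edge, both endpoints lie together in some bag; and for every vertex, the bags containing it form a connected subtree. Here edge (a,b) lies in no bag, so the decomposition is invalid.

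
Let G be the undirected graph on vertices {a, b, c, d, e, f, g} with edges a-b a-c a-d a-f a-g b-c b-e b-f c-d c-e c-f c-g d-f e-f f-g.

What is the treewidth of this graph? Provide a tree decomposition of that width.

Treewidth 3.
One such decomposition:
Bags: B1 = {b, c, e, f}  B2 = {a, b, c, f}  B3 = {a, c, f, g}  B4 = {a, c, d, f}
Tree: B1–B2, B2–B3, B2–B4

Each bag holds 4 vertices, so the decomposition has width 3, which upper-bounds the treewidth. For the lower bound, the 4 vertices {b, c, e, f} are pairwise adjacent, and any tree decomposition puts a clique entirely inside one bag — forcing width ≥ 3. Hence tw(G) = 3 exactly.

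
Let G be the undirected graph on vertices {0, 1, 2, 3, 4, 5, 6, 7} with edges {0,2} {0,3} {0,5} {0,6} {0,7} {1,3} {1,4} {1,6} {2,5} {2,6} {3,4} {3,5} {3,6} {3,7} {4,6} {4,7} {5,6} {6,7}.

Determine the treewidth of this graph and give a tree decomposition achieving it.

The largest bag has 4 vertices, giving width 3; this decomposition certifies tw(G) ≤ 3. For the lower bound, the 4 vertices {0, 2, 5, 6} are pairwise adjacent, and any tree decomposition puts a clique entirely inside one bag — forcing width ≥ 3. Combining the bounds, tw(G) = 3.

Treewidth 3.
Bags: B1 = {0, 3, 6, 7}  B2 = {0, 3, 5, 6}  B3 = {0, 2, 5, 6}  B4 = {3, 4, 6, 7}  B5 = {1, 3, 4, 6}
Tree: B1–B2, B2–B3, B1–B4, B4–B5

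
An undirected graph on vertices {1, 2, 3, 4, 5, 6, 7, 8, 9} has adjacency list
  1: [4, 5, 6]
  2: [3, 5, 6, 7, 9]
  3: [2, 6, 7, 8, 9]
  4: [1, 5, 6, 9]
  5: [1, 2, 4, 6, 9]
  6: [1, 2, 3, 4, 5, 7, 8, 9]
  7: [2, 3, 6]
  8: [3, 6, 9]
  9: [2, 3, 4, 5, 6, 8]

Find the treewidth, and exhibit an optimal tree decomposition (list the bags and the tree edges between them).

Each bag holds 4 vertices, so the decomposition has width 3, which upper-bounds the treewidth. On the other hand G contains the 4-clique {1, 4, 5, 6}. A clique must lie in a single bag of any decomposition, so no decomposition can have width below 3. Combining the bounds, tw(G) = 3.

Treewidth 3.
Bags: B1 = {4, 5, 6, 9}  B2 = {2, 5, 6, 9}  B3 = {2, 3, 6, 9}  B4 = {2, 3, 6, 7}  B5 = {3, 6, 8, 9}  B6 = {1, 4, 5, 6}
Tree: B1–B2, B2–B3, B3–B4, B3–B5, B1–B6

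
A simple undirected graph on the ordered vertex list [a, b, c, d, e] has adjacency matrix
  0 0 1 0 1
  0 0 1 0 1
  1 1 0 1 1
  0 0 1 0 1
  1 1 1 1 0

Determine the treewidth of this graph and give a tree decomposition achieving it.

The largest bag has 3 vertices, giving width 2; this decomposition certifies tw(G) ≤ 2. On the other hand G contains the 3-clique {c, d, e}. A clique must lie in a single bag of any decomposition, so no decomposition can have width below 2. Therefore the treewidth is 2.

Treewidth 2.
One such decomposition:
Bags: B1 = {b, c, e}  B2 = {a, c, e}  B3 = {c, d, e}
Tree: B1–B2, B1–B3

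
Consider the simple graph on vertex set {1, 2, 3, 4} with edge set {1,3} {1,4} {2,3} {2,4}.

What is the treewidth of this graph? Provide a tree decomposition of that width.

Every bag has size at most 3, so the width is 3 − 1 = 2 and tw(G) ≤ 2. For the lower bound, G contains the cycle 2–3–1–4–2, so G is not a forest; only forests have treewidth ≤ 1, hence tw(G) ≥ 2. Combining the bounds, tw(G) = 2.

Treewidth 2.
One such decomposition:
Bags: B1 = {1, 2, 3}  B2 = {1, 2, 4}
Tree: B1–B2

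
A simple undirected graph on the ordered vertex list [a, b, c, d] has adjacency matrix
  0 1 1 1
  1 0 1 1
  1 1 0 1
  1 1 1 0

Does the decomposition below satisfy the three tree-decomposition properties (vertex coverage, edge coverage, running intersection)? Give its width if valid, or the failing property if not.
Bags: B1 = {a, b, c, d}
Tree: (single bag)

Yes; width 3.

Vertex coverage: the bags together contain {a, b, c, d}, the full vertex set. Edge coverage: each edge of G has both endpoints in at least one bag. Running intersection: for every vertex, the bags containing it form a connected subtree. All three properties hold, so this is a valid tree decomposition of width max|bag| − 1 = 3, and hence tw(G) ≤ 3.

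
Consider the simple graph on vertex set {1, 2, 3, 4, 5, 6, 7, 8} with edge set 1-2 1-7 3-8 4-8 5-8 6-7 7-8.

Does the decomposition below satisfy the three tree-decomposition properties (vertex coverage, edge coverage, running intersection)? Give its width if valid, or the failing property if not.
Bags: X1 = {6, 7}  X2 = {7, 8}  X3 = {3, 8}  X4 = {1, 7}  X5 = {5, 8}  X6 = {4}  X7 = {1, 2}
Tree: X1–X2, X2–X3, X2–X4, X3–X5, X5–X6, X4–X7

No — edge (8,4) lies in no bag.

A tree decomposition must satisfy three properties: every vertex lies in some bag; for every edge, both endpoints lie together in some bag; and for every vertex, the bags containing it form a connected subtree. Here edge (8,4) lies in no bag, so the decomposition is invalid.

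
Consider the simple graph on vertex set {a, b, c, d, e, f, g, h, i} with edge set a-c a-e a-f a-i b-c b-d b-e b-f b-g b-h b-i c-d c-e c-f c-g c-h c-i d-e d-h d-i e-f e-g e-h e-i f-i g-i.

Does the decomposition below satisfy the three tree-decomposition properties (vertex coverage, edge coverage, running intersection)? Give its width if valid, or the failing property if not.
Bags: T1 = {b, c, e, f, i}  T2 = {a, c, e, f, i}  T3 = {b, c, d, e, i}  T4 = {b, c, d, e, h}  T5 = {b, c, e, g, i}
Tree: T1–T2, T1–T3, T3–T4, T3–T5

Yes; width 4.

Every vertex of G appears in some bag (union = {a, b, c, d, e, f, g, h, i}); every edge is covered by a bag; and for each vertex v the set of bags containing v is connected in the bag tree. The decomposition is therefore valid. The largest bag has 5 vertices, so the width is 4.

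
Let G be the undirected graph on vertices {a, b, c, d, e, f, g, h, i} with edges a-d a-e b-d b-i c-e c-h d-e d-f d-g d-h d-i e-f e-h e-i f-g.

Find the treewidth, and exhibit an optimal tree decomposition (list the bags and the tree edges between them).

Treewidth 2.
One such decomposition:
Bags: B1 = {d, e, i}  B2 = {d, e, h}  B3 = {d, e, f}  B4 = {b, d, i}  B5 = {c, e, h}  B6 = {a, d, e}  B7 = {d, f, g}
Tree: B1–B2, B2–B3, B1–B4, B2–B5, B2–B6, B3–B7

The largest bag has 3 vertices, giving width 2; this decomposition certifies tw(G) ≤ 2. For the lower bound, the 3 vertices {d, f, g} are pairwise adjacent, and any tree decomposition puts a clique entirely inside one bag — forcing width ≥ 2. Hence tw(G) = 2 exactly.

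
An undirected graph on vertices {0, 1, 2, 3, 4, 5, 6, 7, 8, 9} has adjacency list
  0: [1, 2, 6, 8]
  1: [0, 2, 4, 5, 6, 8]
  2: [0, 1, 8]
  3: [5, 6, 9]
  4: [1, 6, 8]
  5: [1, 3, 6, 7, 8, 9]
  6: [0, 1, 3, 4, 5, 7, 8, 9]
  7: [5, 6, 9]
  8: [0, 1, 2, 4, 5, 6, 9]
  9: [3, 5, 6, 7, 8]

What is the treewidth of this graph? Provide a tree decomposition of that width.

Every bag has size at most 4, so the width is 4 − 1 = 3 and tw(G) ≤ 3. Conversely, {0, 1, 2, 8} is a clique of size 4, and the vertices of any clique must share a bag in every tree decomposition; so some bag has ≥ 4 vertices and tw(G) ≥ 3. Therefore the treewidth is 3.

Treewidth 3.
Bags: B1 = {1, 4, 6, 8}  B2 = {1, 5, 6, 8}  B3 = {0, 1, 6, 8}  B4 = {5, 6, 8, 9}  B5 = {5, 6, 7, 9}  B6 = {0, 1, 2, 8}  B7 = {3, 5, 6, 9}
Tree: B1–B2, B2–B3, B2–B4, B4–B5, B3–B6, B4–B7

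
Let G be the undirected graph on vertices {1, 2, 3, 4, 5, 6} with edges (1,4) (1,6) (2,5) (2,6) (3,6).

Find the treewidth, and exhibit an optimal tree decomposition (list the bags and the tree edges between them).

The largest bag has 2 vertices, giving width 1; this decomposition certifies tw(G) ≤ 1. G has an edge, so its treewidth is at least 1. Therefore the treewidth is 1.

Treewidth 1.
Bags: B1 = {1, 4}  B2 = {1, 6}  B3 = {2, 6}  B4 = {2, 5}  B5 = {3, 6}
Tree: B1–B2, B2–B3, B3–B4, B2–B5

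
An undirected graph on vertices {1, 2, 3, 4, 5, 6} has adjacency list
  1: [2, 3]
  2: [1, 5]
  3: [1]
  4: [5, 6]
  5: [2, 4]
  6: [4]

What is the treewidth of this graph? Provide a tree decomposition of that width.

The largest bag has 2 vertices, giving width 1; this decomposition certifies tw(G) ≤ 1. G has an edge, so its treewidth is at least 1. The upper and lower bounds meet at 1, so that is the treewidth.

Treewidth 1.
One optimal decomposition is:
Bags: B1 = {1, 3}  B2 = {1, 2}  B3 = {2, 5}  B4 = {4, 5}  B5 = {4, 6}
Tree: B1–B2, B2–B3, B3–B4, B4–B5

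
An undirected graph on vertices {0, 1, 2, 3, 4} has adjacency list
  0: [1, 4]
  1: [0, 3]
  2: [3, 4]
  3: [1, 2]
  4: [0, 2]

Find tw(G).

A width-2 tree decomposition is:
Bags: B1 = {0, 1, 4}  B2 = {1, 3, 4}  B3 = {2, 3, 4}
Tree: B1–B2, B2–B3
Each bag holds 3 vertices, so the decomposition has width 2, which upper-bounds the treewidth. The edges 4–0–1–3–2–4 form a cycle, so G is not a tree and its treewidth is at least 2. The upper and lower bounds meet at 2, so that is the treewidth.

2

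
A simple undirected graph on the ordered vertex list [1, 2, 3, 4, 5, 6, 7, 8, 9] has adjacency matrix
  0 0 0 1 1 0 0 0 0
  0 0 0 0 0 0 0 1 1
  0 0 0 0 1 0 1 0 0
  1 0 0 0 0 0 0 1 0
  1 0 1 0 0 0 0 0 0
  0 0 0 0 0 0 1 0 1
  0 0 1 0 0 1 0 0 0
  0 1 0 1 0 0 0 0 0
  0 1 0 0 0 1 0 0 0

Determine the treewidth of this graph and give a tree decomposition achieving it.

Treewidth 2.
Bags: B1 = {1, 4, 5}  B2 = {3, 4, 5}  B3 = {3, 4, 7}  B4 = {4, 6, 7}  B5 = {4, 6, 9}  B6 = {2, 4, 9}  B7 = {2, 4, 8}
Tree: B1–B2, B2–B3, B3–B4, B4–B5, B5–B6, B6–B7

Every bag has size at most 3, so the width is 3 − 1 = 2 and tw(G) ≤ 2. The edges 4–1–5–3–7–6–9–2–8–4 form a cycle, so G is not a tree and its treewidth is at least 2. The upper and lower bounds meet at 2, so that is the treewidth.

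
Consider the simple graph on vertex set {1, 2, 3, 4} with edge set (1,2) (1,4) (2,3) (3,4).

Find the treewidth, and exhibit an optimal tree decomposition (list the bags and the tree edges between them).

The largest bag has 3 vertices, giving width 2; this decomposition certifies tw(G) ≤ 2. Since 3–2–1–4–3 is a cycle in G, G is not acyclic. Forests are exactly the graphs of treewidth ≤ 1, so tw(G) ≥ 2. The upper and lower bounds meet at 2, so that is the treewidth.

Treewidth 2.
Bags: B1 = {1, 2, 3}  B2 = {1, 3, 4}
Tree: B1–B2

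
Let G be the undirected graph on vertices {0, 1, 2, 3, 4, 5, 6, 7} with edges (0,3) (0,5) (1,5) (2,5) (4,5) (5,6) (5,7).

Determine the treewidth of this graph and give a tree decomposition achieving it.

Treewidth 1.
One such decomposition:
Bags: B1 = {5, 7}  B2 = {0, 5}  B3 = {4, 5}  B4 = {0, 3}  B5 = {5, 6}  B6 = {1, 5}  B7 = {2, 5}
Tree: B1–B2, B2–B3, B2–B4, B3–B5, B5–B6, B6–B7

Every bag has size at most 2, so the width is 2 − 1 = 1 and tw(G) ≤ 1. G has an edge, so its treewidth is at least 1. Hence tw(G) = 1 exactly.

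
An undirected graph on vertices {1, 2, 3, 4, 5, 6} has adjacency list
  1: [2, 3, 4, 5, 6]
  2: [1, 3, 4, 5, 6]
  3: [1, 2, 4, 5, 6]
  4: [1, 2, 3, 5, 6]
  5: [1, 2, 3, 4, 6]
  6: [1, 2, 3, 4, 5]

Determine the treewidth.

A width-5 tree decomposition is:
Bags: B1 = {1, 2, 3, 4, 5, 6}
Tree: (single bag)
With just one bag of size 6, the width is 6 − 1 = 5, so tw(G) ≤ 5. For the lower bound, the 6 vertices {1, 2, 3, 4, 5, 6} are pairwise adjacent, and any tree decomposition puts a clique entirely inside one bag — forcing width ≥ 5. The upper and lower bounds meet at 5, so that is the treewidth.

5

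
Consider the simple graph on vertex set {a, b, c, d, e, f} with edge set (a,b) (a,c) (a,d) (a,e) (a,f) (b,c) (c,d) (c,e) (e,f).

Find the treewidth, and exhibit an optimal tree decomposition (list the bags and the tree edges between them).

Every bag has size at most 3, so the width is 3 − 1 = 2 and tw(G) ≤ 2. On the other hand G contains the 3-clique {a, c, d}. A clique must lie in a single bag of any decomposition, so no decomposition can have width below 2. Combining the bounds, tw(G) = 2.

Treewidth 2.
One optimal decomposition is:
Bags: B1 = {a, c, d}  B2 = {a, c, e}  B3 = {a, e, f}  B4 = {a, b, c}
Tree: B1–B2, B2–B3, B2–B4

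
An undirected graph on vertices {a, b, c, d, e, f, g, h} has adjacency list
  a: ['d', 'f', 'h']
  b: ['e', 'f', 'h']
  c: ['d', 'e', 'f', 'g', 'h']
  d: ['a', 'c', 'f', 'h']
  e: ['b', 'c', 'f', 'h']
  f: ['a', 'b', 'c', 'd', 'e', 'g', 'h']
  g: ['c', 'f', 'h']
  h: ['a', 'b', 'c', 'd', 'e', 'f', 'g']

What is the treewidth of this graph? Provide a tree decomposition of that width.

Each bag holds 4 vertices, so the decomposition has width 3, which upper-bounds the treewidth. On the other hand G contains the 4-clique {c, d, f, h}. A clique must lie in a single bag of any decomposition, so no decomposition can have width below 3. Combining the bounds, tw(G) = 3.

Treewidth 3.
Bags: B1 = {c, e, f, h}  B2 = {b, e, f, h}  B3 = {c, f, g, h}  B4 = {c, d, f, h}  B5 = {a, d, f, h}
Tree: B1–B2, B1–B3, B3–B4, B4–B5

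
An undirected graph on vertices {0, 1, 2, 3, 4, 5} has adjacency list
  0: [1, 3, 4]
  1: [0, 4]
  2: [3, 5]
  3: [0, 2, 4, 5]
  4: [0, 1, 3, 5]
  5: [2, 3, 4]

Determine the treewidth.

A width-2 tree decomposition is:
Bags: B1 = {0, 3, 4}  B2 = {3, 4, 5}  B3 = {2, 3, 5}  B4 = {0, 1, 4}
Tree: B1–B2, B2–B3, B1–B4
The largest bag has 3 vertices, giving width 2; this decomposition certifies tw(G) ≤ 2. Conversely, {0, 1, 4} is a clique of size 3, and the vertices of any clique must share a bag in every tree decomposition; so some bag has ≥ 3 vertices and tw(G) ≥ 2. Hence tw(G) = 2 exactly.

2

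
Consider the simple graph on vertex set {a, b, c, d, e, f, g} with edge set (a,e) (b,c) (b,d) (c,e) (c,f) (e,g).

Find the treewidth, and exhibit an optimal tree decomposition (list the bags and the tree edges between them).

Every bag has size at most 2, so the width is 2 − 1 = 1 and tw(G) ≤ 1. Since G has at least one edge (e.g. f–c), it is not an edgeless graph, so tw(G) ≥ 1. Hence tw(G) = 1 exactly.

Treewidth 1.
One such decomposition:
Bags: B1 = {c, f}  B2 = {c, e}  B3 = {b, c}  B4 = {b, d}  B5 = {a, e}  B6 = {e, g}
Tree: B1–B2, B2–B3, B3–B4, B2–B5, B2–B6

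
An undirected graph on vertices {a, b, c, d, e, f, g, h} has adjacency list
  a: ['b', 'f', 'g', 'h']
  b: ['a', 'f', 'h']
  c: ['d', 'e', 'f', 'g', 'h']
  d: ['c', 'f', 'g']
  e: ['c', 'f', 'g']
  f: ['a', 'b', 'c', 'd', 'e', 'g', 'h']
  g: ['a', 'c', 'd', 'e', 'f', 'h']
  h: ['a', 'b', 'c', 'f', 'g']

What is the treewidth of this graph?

3

A width-3 tree decomposition is:
Bags: B1 = {a, f, g, h}  B2 = {c, f, g, h}  B3 = {a, b, f, h}  B4 = {c, d, f, g}  B5 = {c, e, f, g}
Tree: B1–B2, B1–B3, B2–B4, B4–B5
Every bag has size at most 4, so the width is 4 − 1 = 3 and tw(G) ≤ 3. Conversely, {c, d, f, g} is a clique of size 4, and the vertices of any clique must share a bag in every tree decomposition; so some bag has ≥ 4 vertices and tw(G) ≥ 3. Hence tw(G) = 3 exactly.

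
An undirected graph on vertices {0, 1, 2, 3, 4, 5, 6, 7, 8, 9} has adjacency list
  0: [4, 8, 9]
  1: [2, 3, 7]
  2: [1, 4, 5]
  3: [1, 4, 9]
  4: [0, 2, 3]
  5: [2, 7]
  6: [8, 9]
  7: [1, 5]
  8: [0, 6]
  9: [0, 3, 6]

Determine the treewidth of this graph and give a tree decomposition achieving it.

The largest bag has 3 vertices, giving width 2; this decomposition certifies tw(G) ≤ 2. Since 6–8–0–9–6 is a cycle in G, G is not acyclic. Forests are exactly the graphs of treewidth ≤ 1, so tw(G) ≥ 2. The upper and lower bounds meet at 2, so that is the treewidth.

Treewidth 2.
One such decomposition:
Bags: B1 = {6, 8, 9}  B2 = {0, 8, 9}  B3 = {0, 3, 9}  B4 = {0, 3, 4}  B5 = {1, 3, 4}  B6 = {1, 2, 4}  B7 = {1, 2, 7}  B8 = {2, 5, 7}
Tree: B1–B2, B2–B3, B3–B4, B4–B5, B5–B6, B6–B7, B7–B8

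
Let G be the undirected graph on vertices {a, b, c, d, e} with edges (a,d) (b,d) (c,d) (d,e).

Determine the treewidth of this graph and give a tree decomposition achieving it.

Treewidth 1.
One optimal decomposition is:
Bags: B1 = {b, d}  B2 = {d, e}  B3 = {a, d}  B4 = {c, d}
Tree: B1–B2, B2–B3, B2–B4

Every bag has size at most 2, so the width is 2 − 1 = 1 and tw(G) ≤ 1. Any graph with an edge has treewidth ≥ 1, and G has the edge b–d. Hence tw(G) = 1 exactly.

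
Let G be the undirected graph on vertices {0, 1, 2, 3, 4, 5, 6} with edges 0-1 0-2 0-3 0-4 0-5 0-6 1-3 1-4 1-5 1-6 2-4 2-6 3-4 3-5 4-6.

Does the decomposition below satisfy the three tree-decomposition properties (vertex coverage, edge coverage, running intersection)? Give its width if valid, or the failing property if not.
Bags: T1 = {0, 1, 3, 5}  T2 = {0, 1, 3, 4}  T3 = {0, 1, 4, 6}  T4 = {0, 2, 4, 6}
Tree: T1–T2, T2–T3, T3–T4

Vertex coverage: the bags together contain {0, 1, 2, 3, 4, 5, 6}, the full vertex set. Edge coverage: each edge of G has both endpoints in at least one bag. Running intersection: for every vertex, the bags containing it form a connected subtree. All three properties hold, so this is a valid tree decomposition of width max|bag| − 1 = 3, and hence tw(G) ≤ 3.

Yes; width 3.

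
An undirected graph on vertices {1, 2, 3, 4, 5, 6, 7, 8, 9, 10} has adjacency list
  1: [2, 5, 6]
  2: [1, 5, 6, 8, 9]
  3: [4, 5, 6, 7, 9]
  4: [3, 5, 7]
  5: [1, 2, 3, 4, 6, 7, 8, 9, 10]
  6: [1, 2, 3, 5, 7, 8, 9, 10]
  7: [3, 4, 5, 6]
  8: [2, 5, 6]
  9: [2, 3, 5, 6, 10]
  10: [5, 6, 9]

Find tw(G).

3

A width-3 tree decomposition is:
Bags: B1 = {5, 6, 9, 10}  B2 = {2, 5, 6, 9}  B3 = {3, 5, 6, 9}  B4 = {3, 5, 6, 7}  B5 = {3, 4, 5, 7}  B6 = {1, 2, 5, 6}  B7 = {2, 5, 6, 8}
Tree: B1–B2, B1–B3, B3–B4, B4–B5, B2–B6, B2–B7
Every bag has size at most 4, so the width is 4 − 1 = 3 and tw(G) ≤ 3. Conversely, {3, 4, 5, 7} is a clique of size 4, and the vertices of any clique must share a bag in every tree decomposition; so some bag has ≥ 4 vertices and tw(G) ≥ 3. Combining the bounds, tw(G) = 3.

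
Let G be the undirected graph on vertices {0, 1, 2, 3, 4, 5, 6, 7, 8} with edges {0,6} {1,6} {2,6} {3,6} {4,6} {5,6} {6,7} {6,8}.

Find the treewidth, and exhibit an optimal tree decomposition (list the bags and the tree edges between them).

Treewidth 1.
One optimal decomposition is:
Bags: B1 = {0, 6}  B2 = {1, 6}  B3 = {3, 6}  B4 = {4, 6}  B5 = {2, 6}  B6 = {6, 7}  B7 = {5, 6}  B8 = {6, 8}
Tree: B1–B2, B2–B3, B2–B4, B4–B5, B1–B6, B6–B7, B2–B8

The largest bag has 2 vertices, giving width 1; this decomposition certifies tw(G) ≤ 1. Since G has at least one edge (e.g. 6–0), it is not an edgeless graph, so tw(G) ≥ 1. The upper and lower bounds meet at 1, so that is the treewidth.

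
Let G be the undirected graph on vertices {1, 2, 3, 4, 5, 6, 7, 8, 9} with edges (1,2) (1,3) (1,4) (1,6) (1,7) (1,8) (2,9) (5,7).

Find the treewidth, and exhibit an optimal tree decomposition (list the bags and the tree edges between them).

Treewidth 1.
Bags: B1 = {2, 9}  B2 = {1, 2}  B3 = {1, 6}  B4 = {1, 4}  B5 = {1, 7}  B6 = {1, 3}  B7 = {5, 7}  B8 = {1, 8}
Tree: B1–B2, B2–B3, B3–B4, B3–B5, B3–B6, B5–B7, B3–B8

Every bag has size at most 2, so the width is 2 − 1 = 1 and tw(G) ≤ 1. Since G has at least one edge (e.g. 2–9), it is not an edgeless graph, so tw(G) ≥ 1. Therefore the treewidth is 1.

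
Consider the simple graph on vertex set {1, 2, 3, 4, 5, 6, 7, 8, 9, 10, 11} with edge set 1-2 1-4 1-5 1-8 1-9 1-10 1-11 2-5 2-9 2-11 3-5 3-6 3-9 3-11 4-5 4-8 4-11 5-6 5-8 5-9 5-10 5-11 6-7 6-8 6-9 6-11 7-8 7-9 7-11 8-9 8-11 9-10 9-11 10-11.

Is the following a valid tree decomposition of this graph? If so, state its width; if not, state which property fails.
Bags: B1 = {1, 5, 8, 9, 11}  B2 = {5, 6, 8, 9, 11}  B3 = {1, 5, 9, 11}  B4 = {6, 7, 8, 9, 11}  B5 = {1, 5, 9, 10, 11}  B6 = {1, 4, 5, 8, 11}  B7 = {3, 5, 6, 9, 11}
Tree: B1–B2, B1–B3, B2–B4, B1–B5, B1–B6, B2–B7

A tree decomposition must satisfy three properties: every vertex lies in some bag; for every edge, both endpoints lie together in some bag; and for every vertex, the bags containing it form a connected subtree. Here vertex 2 appears in no bag, so the decomposition is invalid.

No — vertex 2 appears in no bag.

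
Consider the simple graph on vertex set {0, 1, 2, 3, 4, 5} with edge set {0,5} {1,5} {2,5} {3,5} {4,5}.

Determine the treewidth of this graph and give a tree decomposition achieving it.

The largest bag has 2 vertices, giving width 1; this decomposition certifies tw(G) ≤ 1. G has an edge, so its treewidth is at least 1. Hence tw(G) = 1 exactly.

Treewidth 1.
One optimal decomposition is:
Bags: B1 = {0, 5}  B2 = {1, 5}  B3 = {3, 5}  B4 = {2, 5}  B5 = {4, 5}
Tree: B1–B2, B1–B3, B3–B4, B1–B5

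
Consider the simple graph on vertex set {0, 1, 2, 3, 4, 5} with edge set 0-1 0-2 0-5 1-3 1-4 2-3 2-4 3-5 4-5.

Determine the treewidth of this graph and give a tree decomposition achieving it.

Every bag has size at most 4, so the width is 4 − 1 = 3 and tw(G) ≤ 3. For the lower bound: the 4 vertex sets {0,5}, {2,3}, {1}, {4} are disjoint, each induces a connected subgraph, and every pair is joined by at least one edge of G. Contracting each set to a single vertex therefore yields K_{4} as a minor, and since treewidth is minor-monotone, tw(G) ≥ tw(K_{4}) = 3. The upper and lower bounds meet at 3, so that is the treewidth.

Treewidth 3.
One such decomposition:
Bags: B1 = {0, 1, 2, 5}  B2 = {1, 2, 3, 5}  B3 = {1, 2, 4, 5}
Tree: B1–B2, B2–B3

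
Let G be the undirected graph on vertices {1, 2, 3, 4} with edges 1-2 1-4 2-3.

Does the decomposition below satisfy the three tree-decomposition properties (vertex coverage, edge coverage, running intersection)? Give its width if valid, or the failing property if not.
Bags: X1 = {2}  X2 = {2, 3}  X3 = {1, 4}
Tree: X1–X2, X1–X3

A tree decomposition must satisfy three properties: every vertex lies in some bag; for every edge, both endpoints lie together in some bag; and for every vertex, the bags containing it form a connected subtree. Here edge (1,2) lies in no bag, so the decomposition is invalid.

No — edge (1,2) lies in no bag.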